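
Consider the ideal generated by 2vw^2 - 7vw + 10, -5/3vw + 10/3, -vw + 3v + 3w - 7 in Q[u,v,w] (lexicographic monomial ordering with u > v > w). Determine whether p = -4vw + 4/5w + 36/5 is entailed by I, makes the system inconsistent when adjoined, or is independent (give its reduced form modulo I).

First compute the reduced Gröbner basis of I by Buchberger's algorithm.
f_1 = 2vw^2 - 7vw + 10, LT = vw^2.
f_2 = -5/3vw + 10/3, LT = vw.
f_3 = -vw + 3v + 3w - 7, LT = vw.

S(f_1,f_2): lcm = vw^2. S = -7/2vw + 2w + 5.
  leading term vw: subtract (21/10)·f_2 from -7/2vw + 2w + 5 → 2w - 2
  leading term w: no divisor's leading term divides it; move 2w to the remainder.
  leading term 1: no divisor's leading term divides it; move -2 to the remainder.
  remainder 2w - 2 ≠ 0; add h_4 = 2w - 2 to the basis.

S(f_2,f_3): lcm = vw. S = 3v + 3w - 9.
  leading term v: no divisor's leading term divides it; move 3v to the remainder.
  leading term w: subtract (3/2)·h_4 from 3w - 9 → -6
  leading term 1: no divisor's leading term divides it; move -6 to the remainder.
  remainder 3v - 6 ≠ 0; add h_5 = 3v - 6 to the basis.

The other S-polynomials (S(f_1,f_3), S(f_1,h_4), S(f_2,h_4), S(f_3,h_4), S(f_1,h_5), S(f_2,h_5), S(f_3,h_5), S(h_4,h_5)) all reduce to 0 modulo the current basis, so we have a Gröbner basis.
Inter-reduce: drop elements whose leading term is divisible by another's, tail-reduce, and make monic.
Reduced Gröbner basis: {v - 2, w - 1}.
Label its elements g_1 = v - 2, g_2 = w - 1.

Reduce p = -4vw + 4/5w + 36/5 modulo G:
  leading term vw: subtract (-4w)·g_1 from -4vw + 4/5w + 36/5 → -36/5w + 36/5
  leading term w: subtract (-36/5)·g_2 from -36/5w + 36/5 → 0
  normal form = 0.
Since the normal form is 0, p ∈ I.

-4vw + 4/5w + 36/5 lies in I (it reduces to 0).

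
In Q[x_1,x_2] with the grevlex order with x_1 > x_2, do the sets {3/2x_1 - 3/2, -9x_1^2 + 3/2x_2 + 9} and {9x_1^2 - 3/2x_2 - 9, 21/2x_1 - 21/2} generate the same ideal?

Equality of ideals is decidable: compute both reduced Gröbner bases (unique for the ordering) and check whether they agree.
Buchberger on the first generating set:
f_1 = 3/2x_1 - 3/2, LT = x_1.
f_2 = -9x_1^2 + 3/2x_2 + 9, LT = x_1^2.

S(f_1,f_2): lcm = x_1^2. S = -x_1 + 1/6x_2 + 1.
  leading term x_1: subtract (-2/3)·f_1 from -x_1 + 1/6x_2 + 1 → 1/6x_2
  leading term x_2: no divisor's leading term divides it; move 1/6x_2 to the remainder.
  remainder 1/6x_2 ≠ 0; add g_3 = 1/6x_2 to the basis.

The other S-polynomials (S(f_1,g_3), S(f_2,g_3)) all reduce to 0 modulo the current basis, so we have a Gröbner basis.
Inter-reduce: drop elements whose leading term is divisible by another's, tail-reduce, and make monic.
Reduced Gröbner basis: {x_1 - 1, x_2}.

Buchberger on the second generating set:
h_1 = 9x_1^2 - 3/2x_2 - 9, LT = x_1^2.
h_2 = 21/2x_1 - 21/2, LT = x_1.

S(h_1,h_2): lcm = x_1^2. S = x_1 - 1/6x_2 - 1.
  leading term x_1: subtract (2/21)·h_2 from x_1 - 1/6x_2 - 1 → -1/6x_2
  leading term x_2: no divisor's leading term divides it; move -1/6x_2 to the remainder.
  remainder -1/6x_2 ≠ 0; add k_3 = -1/6x_2 to the basis.

The other S-polynomials (S(h_1,k_3), S(h_2,k_3)) all reduce to 0 modulo the current basis, so we have a Gröbner basis.
Inter-reduce: drop elements whose leading term is divisible by another's, tail-reduce, and make monic.
Reduced Gröbner basis: {x_1 - 1, x_2}.

These coincide, so the ideals are equal.

Yes, the ideals are equal.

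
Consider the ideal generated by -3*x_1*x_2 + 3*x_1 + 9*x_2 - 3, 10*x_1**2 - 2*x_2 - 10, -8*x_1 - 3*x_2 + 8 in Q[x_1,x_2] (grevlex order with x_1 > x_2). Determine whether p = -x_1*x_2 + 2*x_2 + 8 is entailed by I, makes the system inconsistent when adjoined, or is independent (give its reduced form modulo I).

Adjoining -x_1*x_2 + 2*x_2 + 8 makes the ideal the whole ring: the system is inconsistent.

First compute the reduced Gröbner basis of I by Buchberger's algorithm.
f_1 = -3*x_1*x_2 + 3*x_1 + 9*x_2 - 3, LT = x_1*x_2.
f_2 = 10*x_1**2 - 2*x_2 - 10, LT = x_1**2.
f_3 = -8*x_1 - 3*x_2 + 8, LT = x_1.

S(f_1,f_2): lcm = x_1**2*x_2. S = -x_1**2 - 3*x_1*x_2 + 1/5*x_2**2 + x_1 + x_2.
  reduce S modulo (f_1, f_2, f_3):
  remainder 1/5*x_2**2 - 149/20*x_2 ≠ 0; add h_4 = 1/5*x_2**2 - 149/20*x_2 to the basis.

S(f_1,f_3): lcm = x_1*x_2. S = -3/8*x_2**2 - x_1 - 2*x_2 + 1.
  reduce S modulo (f_1, f_2, f_3, h_4):
  remainder -499/32*x_2 ≠ 0; add h_5 = -499/32*x_2 to the basis.

The other S-polynomials (S(f_2,f_3), S(f_1,h_4), S(f_2,h_4), S(f_3,h_4), S(f_1,h_5), S(f_2,h_5), S(f_3,h_5), S(h_4,h_5)) all reduce to 0 modulo the current basis, so we have a Gröbner basis.
Inter-reduce: drop elements whose leading term is divisible by another's, tail-reduce, and make monic.
Reduced Gröbner basis: {x_1 - 1, x_2}.
Label its elements g_1 = x_1 - 1, g_2 = x_2.

Reduce p = -x_1*x_2 + 2*x_2 + 8 modulo G:
  leading term x_1*x_2: subtract (-x_2)·g_1 from -x_1*x_2 + 2*x_2 + 8 → x_2 + 8
  leading term x_2: subtract (1)·g_2 from x_2 + 8 → 8
  leading term 1: no divisor's leading term divides it; move 8 to the remainder.
  normal form = 8.
The normal form is nonzero, so p ∉ I. Since p minus its normal form lies in I, I + (p) = I + (r) where r = 8; decide whether this ideal is the whole ring.
Here r = 8 is a nonzero constant, hence a unit: 1 ∈ I + (p), the Gröbner basis of I + (p) is {1}, and the enlarged system has no common solution — adjoining p is inconsistent.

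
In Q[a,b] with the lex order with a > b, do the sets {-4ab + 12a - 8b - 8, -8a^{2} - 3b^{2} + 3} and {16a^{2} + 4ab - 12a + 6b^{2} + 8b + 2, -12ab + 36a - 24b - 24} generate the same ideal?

Yes, the ideals are equal.

Equality of ideals is decidable: compute both reduced Gröbner bases (unique for the ordering) and check whether they agree.
Buchberger on the first generating set:
f_1 = -4ab + 12a - 8b - 8, LT = ab.
f_2 = -8a^{2} - 3b^{2} + 3, LT = a^{2}.

S(f_1,f_2): lcm = a^{2}b. S = -3a^{2} + 2ab + 2a - \tfrac{3}{8}b^{3} + \tfrac{3}{8}b.
  reduce S modulo (f_1, f_2):
  remainder 8a - \tfrac{3}{8}b^{3} + \tfrac{9}{8}b^{2} - \tfrac{29}{8}b - \tfrac{41}{8} ≠ 0; add g_3 = 8a - \tfrac{3}{8}b^{3} + \tfrac{9}{8}b^{2} - \tfrac{29}{8}b - \tfrac{41}{8} to the basis.

S(f_1,g_3): lcm = ab. S = -3a + \tfrac{3}{64}b^{4} - \tfrac{9}{64}b^{3} + \tfrac{29}{64}b^{2} + \tfrac{169}{64}b + 2.
  reduce S modulo (f_1, f_2, g_3):
  remainder \tfrac{3}{64}b^{4} - \tfrac{9}{32}b^{3} + \tfrac{7}{8}b^{2} + \tfrac{41}{32}b + \tfrac{5}{64} ≠ 0; add g_4 = \tfrac{3}{64}b^{4} - \tfrac{9}{32}b^{3} + \tfrac{7}{8}b^{2} + \tfrac{41}{32}b + \tfrac{5}{64} to the basis.

The other S-polynomials (S(f_2,g_3), S(f_1,g_4), S(f_2,g_4), S(g_3,g_4)) all reduce to 0 modulo the current basis, so we have a Gröbner basis.
Inter-reduce: drop elements whose leading term is divisible by another's, tail-reduce, and make monic.
Reduced Gröbner basis: {a - \tfrac{3}{64}b^{3} + \tfrac{9}{64}b^{2} - \tfrac{29}{64}b - \tfrac{41}{64}, b^{4} - 6b^{3} + \tfrac{56}{3}b^{2} + \tfrac{82}{3}b + \tfrac{5}{3}}.

Buchberger on the second generating set:
h_1 = 16a^{2} + 4ab - 12a + 6b^{2} + 8b + 2, LT = a^{2}.
h_2 = -12ab + 36a - 24b - 24, LT = ab.

S(h_1,h_2): lcm = a^{2}b. S = 3a^{2} + \tfrac{1}{4}ab^{2} - \tfrac{11}{4}ab - 2a + \tfrac{3}{8}b^{3} + \tfrac{1}{2}b^{2} + \tfrac{1}{8}b.
  reduce S modulo (h_1, h_2):
  remainder -8a + \tfrac{3}{8}b^{3} - \tfrac{9}{8}b^{2} + \tfrac{29}{8}b + \tfrac{41}{8} ≠ 0; add k_3 = -8a + \tfrac{3}{8}b^{3} - \tfrac{9}{8}b^{2} + \tfrac{29}{8}b + \tfrac{41}{8} to the basis.

S(h_2,k_3): lcm = ab. S = -3a + \tfrac{3}{64}b^{4} - \tfrac{9}{64}b^{3} + \tfrac{29}{64}b^{2} + \tfrac{169}{64}b + 2.
  reduce S modulo (h_1, h_2, k_3):
  remainder \tfrac{3}{64}b^{4} - \tfrac{9}{32}b^{3} + \tfrac{7}{8}b^{2} + \tfrac{41}{32}b + \tfrac{5}{64} ≠ 0; add k_4 = \tfrac{3}{64}b^{4} - \tfrac{9}{32}b^{3} + \tfrac{7}{8}b^{2} + \tfrac{41}{32}b + \tfrac{5}{64} to the basis.

The other S-polynomials (S(h_1,k_3), S(h_1,k_4), S(h_2,k_4), S(k_3,k_4)) all reduce to 0 modulo the current basis, so we have a Gröbner basis.
Inter-reduce: drop elements whose leading term is divisible by another's, tail-reduce, and make monic.
Reduced Gröbner basis: {a - \tfrac{3}{64}b^{3} + \tfrac{9}{64}b^{2} - \tfrac{29}{64}b - \tfrac{41}{64}, b^{4} - 6b^{3} + \tfrac{56}{3}b^{2} + \tfrac{82}{3}b + \tfrac{5}{3}}.

These coincide, so the ideals are equal.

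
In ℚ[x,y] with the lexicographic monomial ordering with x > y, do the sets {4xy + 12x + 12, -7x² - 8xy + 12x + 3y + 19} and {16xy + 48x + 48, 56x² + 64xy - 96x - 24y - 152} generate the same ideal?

Since reduced Gröbner bases are canonical representatives of ideals under a given ordering, it suffices to compute and compare them.
Buchberger on the first generating set:
f_1 = 4xy + 12x + 12, LT = xy.
f_2 = -7x² - 8xy + 12x + 3y + 19, LT = x².

S(f_1,f_2): lcm = x²y. S = 3x² - 8/7xy² + 12/7xy + 3x + 3/7y² + 19/7y.
  leading term x²: subtract (-3/7)·f_2 from 3x² - 8/7xy² + 12/7xy + 3x + 3/7y² + 19/7y → -8/7xy² - 12/7xy + 57/7x + 3/7y² + 4y + 57/7
  leading term xy²: subtract (-2/7y)·f_1 from -8/7xy² - 12/7xy + 57/7x + 3/7y² + 4y + 57/7 → 12/7xy + 57/7x + 3/7y² + 52/7y + 57/7
  leading term xy: subtract (3/7)·f_1 from 12/7xy + 57/7x + 3/7y² + 52/7y + 57/7 → 3x + 3/7y² + 52/7y + 3
  leading term x: no divisor's leading term divides it; move 3x to the remainder.
  leading term y²: no divisor's leading term divides it; move 3/7y² to the remainder.
  leading term y: no divisor's leading term divides it; move 52/7y to the remainder.
  leading term 1: no divisor's leading term divides it; move 3 to the remainder.
  remainder 3x + 3/7y² + 52/7y + 3 ≠ 0; add g_3 = 3x + 3/7y² + 52/7y + 3 to the basis.

S(f_1,g_3): lcm = xy. S = 3x - 1/7y³ - 52/21y² - y + 3.
  leading term x: subtract (1)·g_3 from 3x - 1/7y³ - 52/21y² - y + 3 → -1/7y³ - 61/21y² - 59/7y
  leading term y³: no divisor's leading term divides it; move -1/7y³ to the remainder.
  leading term y²: no divisor's leading term divides it; move -61/21y² to the remainder.
  leading term y: no divisor's leading term divides it; move -59/7y to the remainder.
  remainder -1/7y³ - 61/21y² - 59/7y ≠ 0; add g_4 = -1/7y³ - 61/21y² - 59/7y to the basis.

S(f_2,g_3): lcm = x². S = -1/7xy² - 4/3xy - 19/7x - 3/7y - 19/7.
  leading term xy²: subtract (-1/28y)·f_1 from -1/7xy² - 4/3xy - 19/7x - 3/7y - 19/7 → -19/21xy - 19/7x - 19/7
  leading term xy: subtract (-19/84)·f_1 from -19/21xy - 19/7x - 19/7 → 0
  remainder 0.

S(f_1,g_4): lcm = xy³. S = -52/3xy² - 59xy + 3y².
  leading term xy²: subtract (-13/3y)·f_1 from -52/3xy² - 59xy + 3y² → -7xy + 3y² + 52y
  leading term xy: subtract (-7/4)·f_1 from -7xy + 3y² + 52y → 21x + 3y² + 52y + 21
  leading term x: subtract (7)·g_3 from 21x + 3y² + 52y + 21 → 0
  remainder 0.

S(f_2,g_4): leading monomials are coprime, so the S-polynomial reduces to 0 (Buchberger's first criterion).
S(g_3,g_4): leading monomials are coprime, so the S-polynomial reduces to 0 (Buchberger's first criterion).
Every S-polynomial of the final basis reduces to 0, so we have a Gröbner basis.
Inter-reduce: drop elements whose leading term is divisible by another's, tail-reduce, and make monic.
Reduced Gröbner basis: {x + 1/7y² + 52/21y + 1, y³ + 61/3y² + 59y}.

Buchberger on the second generating set:
h_1 = 16xy + 48x + 48, LT = xy.
h_2 = 56x² + 64xy - 96x - 24y - 152, LT = x².

S(h_1,h_2): lcm = x²y. S = 3x² - 8/7xy² + 12/7xy + 3x + 3/7y² + 19/7y.
  leading term x²: subtract (3/56)·h_2 from 3x² - 8/7xy² + 12/7xy + 3x + 3/7y² + 19/7y → -8/7xy² - 12/7xy + 57/7x + 3/7y² + 4y + 57/7
  leading term xy²: subtract (-1/14y)·h_1 from -8/7xy² - 12/7xy + 57/7x + 3/7y² + 4y + 57/7 → 12/7xy + 57/7x + 3/7y² + 52/7y + 57/7
  leading term xy: subtract (3/28)·h_1 from 12/7xy + 57/7x + 3/7y² + 52/7y + 57/7 → 3x + 3/7y² + 52/7y + 3
  leading term x: no divisor's leading term divides it; move 3x to the remainder.
  leading term y²: no divisor's leading term divides it; move 3/7y² to the remainder.
  leading term y: no divisor's leading term divides it; move 52/7y to the remainder.
  leading term 1: no divisor's leading term divides it; move 3 to the remainder.
  remainder 3x + 3/7y² + 52/7y + 3 ≠ 0; add k_3 = 3x + 3/7y² + 52/7y + 3 to the basis.

S(h_1,k_3): lcm = xy. S = 3x - 1/7y³ - 52/21y² - y + 3.
  leading term x: subtract (1)·k_3 from 3x - 1/7y³ - 52/21y² - y + 3 → -1/7y³ - 61/21y² - 59/7y
  leading term y³: no divisor's leading term divides it; move -1/7y³ to the remainder.
  leading term y²: no divisor's leading term divides it; move -61/21y² to the remainder.
  leading term y: no divisor's leading term divides it; move -59/7y to the remainder.
  remainder -1/7y³ - 61/21y² - 59/7y ≠ 0; add k_4 = -1/7y³ - 61/21y² - 59/7y to the basis.

S(h_2,k_3): lcm = x². S = -1/7xy² - 4/3xy - 19/7x - 3/7y - 19/7.
  leading term xy²: subtract (-1/112y)·h_1 from -1/7xy² - 4/3xy - 19/7x - 3/7y - 19/7 → -19/21xy - 19/7x - 19/7
  leading term xy: subtract (-19/336)·h_1 from -19/21xy - 19/7x - 19/7 → 0
  remainder 0.

S(h_1,k_4): lcm = xy³. S = -52/3xy² - 59xy + 3y².
  leading term xy²: subtract (-13/12y)·h_1 from -52/3xy² - 59xy + 3y² → -7xy + 3y² + 52y
  leading term xy: subtract (-7/16)·h_1 from -7xy + 3y² + 52y → 21x + 3y² + 52y + 21
  leading term x: subtract (7)·k_3 from 21x + 3y² + 52y + 21 → 0
  remainder 0.

S(h_2,k_4): leading monomials are coprime, so the S-polynomial reduces to 0 (Buchberger's first criterion).
S(k_3,k_4): leading monomials are coprime, so the S-polynomial reduces to 0 (Buchberger's first criterion).
Every S-polynomial of the final basis reduces to 0, so we have a Gröbner basis.
Inter-reduce: drop elements whose leading term is divisible by another's, tail-reduce, and make monic.
Reduced Gröbner basis: {x + 1/7y² + 52/21y + 1, y³ + 61/3y² + 59y}.

The two bases agree; hence the ideals are identical.
The choice of monomial ordering does not affect the verdict — as long as both bases are computed under the same ordering, their equality decides ideal equality.

Yes, the ideals are equal.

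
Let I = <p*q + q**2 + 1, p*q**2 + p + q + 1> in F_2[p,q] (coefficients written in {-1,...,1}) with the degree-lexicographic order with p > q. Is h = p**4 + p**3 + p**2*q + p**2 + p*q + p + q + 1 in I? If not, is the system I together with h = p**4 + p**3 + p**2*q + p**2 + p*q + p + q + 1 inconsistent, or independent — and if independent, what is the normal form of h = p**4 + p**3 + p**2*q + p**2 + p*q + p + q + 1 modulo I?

First compute the reduced Gröbner basis of I by Buchberger's algorithm.
f_1 = p*q + q**2 + 1, LT = p*q.
f_2 = p*q**2 + p + q + 1, LT = p*q**2.

S(f_1,f_2): lcm = p*q**2. S = q**3 + p + 1.
  leading term q**3: no divisor's leading term divides it; move q**3 to the remainder.
  leading term p: no divisor's leading term divides it; move p to the remainder.
  leading term 1: no divisor's leading term divides it; move 1 to the remainder.
  remainder q**3 + p + 1 ≠ 0; add k_3 = q**3 + p + 1 to the basis.

S(f_1,k_3): lcm = p*q**3. S = q**4 + p**2 + q**2 + p.
  leading term q**4: subtract (q)·k_3 from q**4 + p**2 + q**2 + p → p**2 + p*q + q**2 + p + q
  leading term p**2: no divisor's leading term divides it; move p**2 to the remainder.
  leading term p*q: subtract (1)·f_1 from p*q + q**2 + p + q → p + q + 1
  leading term p: no divisor's leading term divides it; move p to the remainder.
  leading term q: no divisor's leading term divides it; move q to the remainder.
  leading term 1: no divisor's leading term divides it; move 1 to the remainder.
  remainder p**2 + p + q + 1 ≠ 0; add k_4 = p**2 + p + q + 1 to the basis.

S(f_2,k_3): lcm = p*q**3. S = p**2 + p*q + q**2 + p + q.
  leading term p**2: subtract (1)·k_4 from p**2 + p*q + q**2 + p + q → p*q + q**2 + 1
  leading term p*q: subtract (1)·f_1 from p*q + q**2 + 1 → 0
  remainder 0.

S(f_1,k_4): lcm = p**2*q. S = p*q**2 + p*q + q**2 + p + q.
  leading term p*q**2: subtract (q)·f_1 from p*q**2 + p*q + q**2 + p + q → q**3 + p*q + q**2 + p
  leading term q**3: subtract (1)·k_3 from q**3 + p*q + q**2 + p → p*q + q**2 + 1
  leading term p*q: subtract (1)·f_1 from p*q + q**2 + 1 → 0
  remainder 0.

S(f_2,k_4): lcm = p**2*q**2. S = p*q**2 + q**3 + p**2 + p*q + q**2 + p.
  leading term p*q**2: subtract (q)·f_1 from p*q**2 + q**3 + p**2 + p*q + q**2 + p → p**2 + p*q + q**2 + p + q
  leading term p**2: subtract (1)·k_4 from p**2 + p*q + q**2 + p + q → p*q + q**2 + 1
  leading term p*q: subtract (1)·f_1 from p*q + q**2 + 1 → 0
  remainder 0.

S(k_3,k_4): leading monomials are coprime, so the S-polynomial reduces to 0 (Buchberger's first criterion).
Every S-polynomial of the final basis reduces to 0, so we have a Gröbner basis.
Inter-reduce: drop elements whose leading term is divisible by another's, tail-reduce, and make monic.
Reduced Gröbner basis: {q**3 + p + 1, p**2 + p + q + 1, p*q + q**2 + 1}.
Label its elements g_1 = q**3 + p + 1, g_2 = p**2 + p + q + 1, g_3 = p*q + q**2 + 1.

Reduce h = p**4 + p**3 + p**2*q + p**2 + p*q + p + q + 1 modulo G:
  leading term p**4: subtract (p**2)·g_2 from p**4 + p**3 + p**2*q + p**2 + p*q + p + q + 1 → p*q + p + q + 1
  leading term p*q: subtract (1)·g_3 from p*q + p + q + 1 → q**2 + p + q
  leading term q**2: no divisor's leading term divides it; move q**2 to the remainder.
  leading term p: no divisor's leading term divides it; move p to the remainder.
  leading term q: no divisor's leading term divides it; move q to the remainder.
  normal form = q**2 + p + q.
The normal form is nonzero, so h ∉ I. Since h minus its normal form lies in I, I + (h) = I + (r) where r = q**2 + p + q; decide whether this ideal is the whole ring.
Run Buchberger on G together with r (pairs among the g_i already reduce to 0 since G is a Gröbner basis):
g_1 = q**3 + p + 1, LT = q**3.
g_2 = p**2 + p + q + 1, LT = p**2.
g_3 = p*q + q**2 + 1, LT = p*q.
r = q**2 + p + q, LT = q**2.

S(g_1,g_2): leading monomials are coprime, so the S-polynomial reduces to 0 (Buchberger's first criterion).
S(g_1,g_3): lcm = p*q**3. S = q**4 + p**2 + q**2 + p.
  leading term q**4: subtract (q)·g_1 from q**4 + p**2 + q**2 + p → p**2 + p*q + q**2 + p + q
  leading term p**2: subtract (1)·g_2 from p**2 + p*q + q**2 + p + q → p*q + q**2 + 1
  leading term p*q: subtract (1)·g_3 from p*q + q**2 + 1 → 0
  remainder 0.

S(g_1,r): lcm = q**3. S = p*q + q**2 + p + 1.
  leading term p*q: subtract (1)·g_3 from p*q + q**2 + p + 1 → p
  leading term p: no divisor's leading term divides it; move p to the remainder.
  remainder p ≠ 0; add m_5 = p to the basis.

S(g_2,g_3): lcm = p**2*q. S = p*q**2 + p*q + q**2 + p + q.
  leading term p*q**2: subtract (q)·g_3 from p*q**2 + p*q + q**2 + p + q → q**3 + p*q + q**2 + p
  leading term q**3: subtract (1)·g_1 from q**3 + p*q + q**2 + p → p*q + q**2 + 1
  leading term p*q: subtract (1)·g_3 from p*q + q**2 + 1 → 0
  remainder 0.

S(g_2,r): leading monomials are coprime, so the S-polynomial reduces to 0 (Buchberger's first criterion).
S(g_3,r): lcm = p*q**2. S = q**3 + p**2 + p*q + q.
  leading term q**3: subtract (1)·g_1 from q**3 + p**2 + p*q + q → p**2 + p*q + p + q + 1
  leading term p**2: subtract (1)·g_2 from p**2 + p*q + p + q + 1 → p*q
  leading term p*q: subtract (1)·g_3 from p*q → q**2 + 1
  leading term q**2: subtract (1)·r from q**2 + 1 → p + q + 1
  leading term p: subtract (1)·m_5 from p + q + 1 → q + 1
  leading term q: no divisor's leading term divides it; move q to the remainder.
  leading term 1: no divisor's leading term divides it; move 1 to the remainder.
  remainder q + 1 ≠ 0; add m_6 = q + 1 to the basis.

S(g_1,m_5): leading monomials are coprime, so the S-polynomial reduces to 0 (Buchberger's first criterion).
S(g_2,m_5): lcm = p**2. S = p + q + 1.
  leading term p: subtract (1)·m_5 from p + q + 1 → q + 1
  leading term q: subtract (1)·m_6 from q + 1 → 0
  remainder 0.

S(g_3,m_5): lcm = p*q. S = q**2 + 1.
  leading term q**2: subtract (1)·r from q**2 + 1 → p + q + 1
  leading term p: subtract (1)·m_5 from p + q + 1 → q + 1
  leading term q: subtract (1)·m_6 from q + 1 → 0
  remainder 0.

S(r,m_5): leading monomials are coprime, so the S-polynomial reduces to 0 (Buchberger's first criterion).
S(g_1,m_6): lcm = q**3. S = q**2 + p + 1.
  leading term q**2: subtract (1)·r from q**2 + p + 1 → q + 1
  leading term q: subtract (1)·m_6 from q + 1 → 0
  remainder 0.

S(g_2,m_6): leading monomials are coprime, so the S-polynomial reduces to 0 (Buchberger's first criterion).
S(g_3,m_6): lcm = p*q. S = q**2 + p + 1.
  leading term q**2: subtract (1)·r from q**2 + p + 1 → q + 1
  leading term q: subtract (1)·m_6 from q + 1 → 0
  remainder 0.

S(r,m_6): lcm = q**2. S = p.
  leading term p: subtract (1)·m_5 from p → 0
  remainder 0.

S(m_5,m_6): leading monomials are coprime, so the S-polynomial reduces to 0 (Buchberger's first criterion).
Every S-polynomial of the final basis reduces to 0, so we have a Gröbner basis.
Inter-reduce: drop elements whose leading term is divisible by another's, tail-reduce, and make monic.
Reduced Gröbner basis: {p, q + 1}.
The reduced Gröbner basis of I + (h) is {p, q + 1} ≠ {1}, a proper ideal, so the enlarged system stays consistent: h is independent of I, with normal form q**2 + p + q.

The remainder on division by a Gröbner basis is unique — it is the normal form.

p**4 + p**3 + p**2*q + p**2 + p*q + p + q + 1 is independent of I; its normal form modulo I is q**2 + p + q.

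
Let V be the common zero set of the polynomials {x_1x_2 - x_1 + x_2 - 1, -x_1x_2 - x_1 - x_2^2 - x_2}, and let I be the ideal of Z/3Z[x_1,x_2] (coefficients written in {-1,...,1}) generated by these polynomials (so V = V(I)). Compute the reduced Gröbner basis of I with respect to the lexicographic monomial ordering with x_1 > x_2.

G = {x_1 - x_2^2 - 1, x_2^3 - x_2^2 - x_2 + 1}

The reduced Gröbner basis is the canonical form of the ideal for this ordering.

f_1 = x_1x_2 - x_1 + x_2 - 1, LT = x_1x_2.
f_2 = -x_1x_2 - x_1 - x_2^2 - x_2, LT = x_1x_2.

S(f_1,f_2): lcm = x_1x_2. S = x_1 - x_2^2 - 1.
  reduce S modulo (f_1, f_2):
  remainder x_1 - x_2^2 - 1 ≠ 0; add g_3 = x_1 - x_2^2 - 1 to the basis.

S(f_1,g_3): lcm = x_1x_2. S = -x_1 + x_2^3 - x_2 - 1.
  reduce S modulo (f_1, f_2, g_3):
  remainder x_2^3 - x_2^2 - x_2 + 1 ≠ 0; add g_4 = x_2^3 - x_2^2 - x_2 + 1 to the basis.

The other S-polynomials (S(f_2,g_3), S(f_1,g_4), S(f_2,g_4), S(g_3,g_4)) all reduce to 0 modulo the current basis, so we have a Gröbner basis.
Inter-reduce: drop elements whose leading term is divisible by another's, tail-reduce, and make monic.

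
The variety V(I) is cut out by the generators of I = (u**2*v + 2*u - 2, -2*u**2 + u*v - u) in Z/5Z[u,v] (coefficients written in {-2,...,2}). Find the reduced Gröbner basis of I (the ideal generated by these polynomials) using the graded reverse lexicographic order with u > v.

G = {v**3 - 2*v**2 - 2, u + 2*v - 2}

This is the nonlinear analogue of row-reducing a linear system.

f_1 = u**2*v + 2*u - 2, LT = u**2*v.
f_2 = -2*u**2 + u*v - u, LT = u**2.

S(f_1,f_2): lcm = u**2*v. S = -2*u*v**2 + 2*u*v + 2*u - 2.
  leading term u*v**2: no divisor's leading term divides it; move -2*u*v**2 to the remainder.
  leading term u*v: no divisor's leading term divides it; move 2*u*v to the remainder.
  leading term u: no divisor's leading term divides it; move 2*u to the remainder.
  leading term 1: no divisor's leading term divides it; move -2 to the remainder.
  remainder -2*u*v**2 + 2*u*v + 2*u - 2 ≠ 0; add g_3 = -2*u*v**2 + 2*u*v + 2*u - 2 to the basis.

S(f_1,g_3): lcm = u**2*v**2. S = u**2*v + u**2 + 2*u*v - u - 2*v.
  leading term u**2*v: subtract (1)·f_1 from u**2*v + u**2 + 2*u*v - u - 2*v → u**2 + 2*u*v + 2*u - 2*v + 2
  leading term u**2: subtract (2)·f_2 from u**2 + 2*u*v + 2*u - 2*v + 2 → -u - 2*v + 2
  leading term u: no divisor's leading term divides it; move -u to the remainder.
  leading term v: no divisor's leading term divides it; move -2*v to the remainder.
  leading term 1: no divisor's leading term divides it; move 2 to the remainder.
  remainder -u - 2*v + 2 ≠ 0; add g_4 = -u - 2*v + 2 to the basis.

S(f_2,g_3): lcm = u**2*v**2. S = 2*u*v**3 + u**2*v - 2*u*v**2 + u**2 - u.
  leading term u*v**3: subtract (-v)·g_3 from 2*u*v**3 + u**2*v - 2*u*v**2 + u**2 - u → u**2*v + u**2 + 2*u*v - u - 2*v
  leading term u**2*v: subtract (1)·f_1 from u**2*v + u**2 + 2*u*v - u - 2*v → u**2 + 2*u*v + 2*u - 2*v + 2
  leading term u**2: subtract (2)·f_2 from u**2 + 2*u*v + 2*u - 2*v + 2 → -u - 2*v + 2
  leading term u: subtract (1)·g_4 from -u - 2*v + 2 → 0
  remainder 0.

S(f_1,g_4): lcm = u**2*v. S = -2*u*v**2 + 2*u*v + 2*u - 2.
  leading term u*v**2: subtract (1)·g_3 from -2*u*v**2 + 2*u*v + 2*u - 2 → 0
  remainder 0.

S(f_2,g_4): lcm = u**2. S = 0.
  remainder 0.

S(g_3,g_4): lcm = u*v**2. S = -2*v**3 - u*v + 2*v**2 - u + 1.
  leading term v**3: no divisor's leading term divides it; move -2*v**3 to the remainder.
  leading term u*v: subtract (v)·g_4 from -u*v + 2*v**2 - u + 1 → -v**2 - u - 2*v + 1
  leading term v**2: no divisor's leading term divides it; move -v**2 to the remainder.
  leading term u: subtract (1)·g_4 from -u - 2*v + 1 → -1
  leading term 1: no divisor's leading term divides it; move -1 to the remainder.
  remainder -2*v**3 - v**2 - 1 ≠ 0; add g_5 = -2*v**3 - v**2 - 1 to the basis.

S(f_1,g_5): lcm = u**2*v**3. S = 2*u**2*v**2 + 2*u*v**2 + 2*u**2 - 2*v**2.
  leading term u**2*v**2: subtract (2*v)·f_1 from 2*u**2*v**2 + 2*u*v**2 + 2*u**2 - 2*v**2 → 2*u*v**2 + 2*u**2 + u*v - 2*v**2 - v
  leading term u*v**2: subtract (-1)·g_3 from 2*u*v**2 + 2*u**2 + u*v - 2*v**2 - v → 2*u**2 - 2*u*v - 2*v**2 + 2*u - v - 2
  leading term u**2: subtract (-1)·f_2 from 2*u**2 - 2*u*v - 2*v**2 + 2*u - v - 2 → -u*v - 2*v**2 + u - v - 2
  leading term u*v: subtract (v)·g_4 from -u*v - 2*v**2 + u - v - 2 → u + 2*v - 2
  leading term u: subtract (-1)·g_4 from u + 2*v - 2 → 0
  remainder 0.

S(f_2,g_5): leading monomials are coprime, so the S-polynomial reduces to 0 (Buchberger's first criterion).
S(g_3,g_5): lcm = u*v**3. S = u*v**2 - u*v + 2*u + v.
  leading term u*v**2: subtract (2)·g_3 from u*v**2 - u*v + 2*u + v → -2*u + v - 1
  leading term u: subtract (2)·g_4 from -2*u + v - 1 → 0
  remainder 0.

S(g_4,g_5): leading monomials are coprime, so the S-polynomial reduces to 0 (Buchberger's first criterion).
Every S-polynomial of the final basis reduces to 0, so we have a Gröbner basis.
Inter-reduce: drop elements whose leading term is divisible by another's, tail-reduce, and make monic.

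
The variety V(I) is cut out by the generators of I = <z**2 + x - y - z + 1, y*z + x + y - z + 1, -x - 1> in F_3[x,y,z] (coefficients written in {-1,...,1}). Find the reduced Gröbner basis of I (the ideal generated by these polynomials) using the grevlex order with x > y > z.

The reduced Gröbner basis is the canonical form of the ideal for this ordering.

f_1 = z**2 + x - y - z + 1, LT = z**2.
f_2 = y*z + x + y - z + 1, LT = y*z.
f_3 = -x - 1, LT = x.

S(f_1,f_2): lcm = y*z**2. S = x*y - y**2 - x*z + y*z + z**2 + y - z.
  leading term x*y: subtract (-y)·f_3 from x*y - y**2 - x*z + y*z + z**2 + y - z → -y**2 - x*z + y*z + z**2 - z
  leading term y**2: no divisor's leading term divides it; move -y**2 to the remainder.
  leading term x*z: subtract (z)·f_3 from -x*z + y*z + z**2 - z → y*z + z**2
  leading term y*z: subtract (1)·f_2 from y*z + z**2 → z**2 - x - y + z - 1
  leading term z**2: subtract (1)·f_1 from z**2 - x - y + z - 1 → x - z + 1
  leading term x: subtract (-1)·f_3 from x - z + 1 → -z
  leading term z: no divisor's leading term divides it; move -z to the remainder.
  remainder -y**2 - z ≠ 0; add g_4 = -y**2 - z to the basis.

The other S-polynomials (S(f_1,f_3), S(f_2,f_3), S(f_1,g_4), S(f_2,g_4), S(f_3,g_4)) all reduce to 0 modulo the current basis, so we have a Gröbner basis.

G = {y**2 + z, y*z + y - z, z**2 - y - z, x + 1}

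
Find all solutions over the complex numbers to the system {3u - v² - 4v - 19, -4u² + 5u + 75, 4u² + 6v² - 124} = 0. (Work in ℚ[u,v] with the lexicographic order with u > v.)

Compute a lex Gröbner basis by Buchberger's algorithm.
f_1 = 3u - v² - 4v - 19, LT = u.
f_2 = -4u² + 5u + 75, LT = u².
f_3 = 4u² + 6v² - 124, LT = u².

S(f_1,f_2): lcm = u². S = -⅓uv² - 4/3uv - 61/12u + 75/4.
  leading term uv²: subtract (-1/9v²)·f_1 from -⅓uv² - 4/3uv - 61/12u + 75/4 → -4/3uv - 61/12u - 1/9v⁴ - 4/9v³ - 19/9v² + 75/4
  leading term uv: subtract (-4/9v)·f_1 from -4/3uv - 61/12u - 1/9v⁴ - 4/9v³ - 19/9v² + 75/4 → -61/12u - 1/9v⁴ - 8/9v³ - 35/9v² - 76/9v + 75/4
  leading term u: subtract (-61/36)·f_1 from -61/12u - 1/9v⁴ - 8/9v³ - 35/9v² - 76/9v + 75/4 → -1/9v⁴ - 8/9v³ - 67/12v² - 137/9v - 121/9
  leading term v⁴: no divisor's leading term divides it; move -1/9v⁴ to the remainder.
  leading term v³: no divisor's leading term divides it; move -8/9v³ to the remainder.
  leading term v²: no divisor's leading term divides it; move -67/12v² to the remainder.
  leading term v: no divisor's leading term divides it; move -137/9v to the remainder.
  leading term 1: no divisor's leading term divides it; move -121/9 to the remainder.
  remainder -1/9v⁴ - 8/9v³ - 67/12v² - 137/9v - 121/9 ≠ 0; add h_4 = -1/9v⁴ - 8/9v³ - 67/12v² - 137/9v - 121/9 to the basis.

S(f_1,f_3): lcm = u². S = -⅓uv² - 4/3uv - 19/3u - 3/2v² + 31.
  leading term uv²: subtract (-1/9v²)·f_1 from -⅓uv² - 4/3uv - 19/3u - 3/2v² + 31 → -4/3uv - 19/3u - 1/9v⁴ - 4/9v³ - 65/18v² + 31
  leading term uv: subtract (-4/9v)·f_1 from -4/3uv - 19/3u - 1/9v⁴ - 4/9v³ - 65/18v² + 31 → -19/3u - 1/9v⁴ - 8/9v³ - 97/18v² - 76/9v + 31
  leading term u: subtract (-19/9)·f_1 from -19/3u - 1/9v⁴ - 8/9v³ - 97/18v² - 76/9v + 31 → -1/9v⁴ - 8/9v³ - 15/2v² - 152/9v - 82/9
  leading term v⁴: subtract (1)·h_4 from -1/9v⁴ - 8/9v³ - 15/2v² - 152/9v - 82/9 → -23/12v² - 5/3v + 13/3
  leading term v²: no divisor's leading term divides it; move -23/12v² to the remainder.
  leading term v: no divisor's leading term divides it; move -5/3v to the remainder.
  leading term 1: no divisor's leading term divides it; move 13/3 to the remainder.
  remainder -23/12v² - 5/3v + 13/3 ≠ 0; add h_5 = -23/12v² - 5/3v + 13/3 to the basis.

S(h_4,h_5): lcm = v⁴. S = 164/23v³ + 4831/92v² + 137v + 121.
  leading term v³: subtract (-1968/529v)·h_5 from 164/23v³ + 4831/92v² + 137v + 121 → 97993/2116v² + 81001/529v + 121
  leading term v²: subtract (-293979/12167)·h_5 from 97993/2116v² + 81001/529v + 121 → 1373058/12167v + 2746116/12167
  leading term v: no divisor's leading term divides it; move 1373058/12167v to the remainder.
  leading term 1: no divisor's leading term divides it; move 2746116/12167 to the remainder.
  remainder 1373058/12167v + 2746116/12167 ≠ 0; add h_6 = 1373058/12167v + 2746116/12167 to the basis.

The other S-polynomials (S(f_2,f_3), S(f_1,h_4), S(f_2,h_4), S(f_3,h_4), S(f_1,h_5), S(f_2,h_5), S(f_3,h_5), S(f_1,h_6), S(f_2,h_6), S(f_3,h_6), S(h_4,h_6), S(h_5,h_6)) all reduce to 0 modulo the current basis, so we have a Gröbner basis.
Inter-reduce: drop elements whose leading term is divisible by another's, tail-reduce, and make monic.
Reduced Gröbner basis: {u - 5, v + 2}.

The lex basis is triangular: the last element involves only v. Solving v + 2 = 0 gives v ∈ {-2}; substituting each value into the earlier elements determines the remaining variables.
  v = -2: the earlier basis element becomes u - 5 = 0, giving u = 5 — point (5, -2).

{(5, -2)}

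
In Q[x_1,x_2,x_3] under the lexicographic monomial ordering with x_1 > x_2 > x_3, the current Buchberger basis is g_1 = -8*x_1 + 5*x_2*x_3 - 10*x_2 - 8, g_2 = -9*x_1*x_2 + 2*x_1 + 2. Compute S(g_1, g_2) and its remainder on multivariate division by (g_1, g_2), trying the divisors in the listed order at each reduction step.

lcm(LM(g_1), LM(g_2)) = x_1*x_2.
S = (lcm/LT(g_1))·g_1 − (lcm/LT(g_2))·g_2 = 2/9*x_1 - 5/8*x_2**2*x_3 + 5/4*x_2**2 + x_2 + 2/9.
Reduce S modulo (g_1, g_2) in that order:
  leading term x_1: subtract (-1/36)·g_1 from 2/9*x_1 - 5/8*x_2**2*x_3 + 5/4*x_2**2 + x_2 + 2/9 → -5/8*x_2**2*x_3 + 5/4*x_2**2 + 5/36*x_2*x_3 + 13/18*x_2
  leading term x_2**2*x_3: no divisor's leading term divides it; move -5/8*x_2**2*x_3 to the remainder.
  leading term x_2**2: no divisor's leading term divides it; move 5/4*x_2**2 to the remainder.
  leading term x_2*x_3: no divisor's leading term divides it; move 5/36*x_2*x_3 to the remainder.
  leading term x_2: no divisor's leading term divides it; move 13/18*x_2 to the remainder.
The remainder -5/8*x_2**2*x_3 + 5/4*x_2**2 + 5/36*x_2*x_3 + 13/18*x_2 is nonzero, so it would be added as the next basis element.

S(g_1, g_2) = 2/9*x_1 - 5/8*x_2**2*x_3 + 5/4*x_2**2 + x_2 + 2/9; remainder on division = -5/8*x_2**2*x_3 + 5/4*x_2**2 + 5/36*x_2*x_3 + 13/18*x_2.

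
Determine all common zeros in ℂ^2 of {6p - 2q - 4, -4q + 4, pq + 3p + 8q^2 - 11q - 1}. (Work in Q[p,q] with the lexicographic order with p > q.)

{(1, 1)}

Compute a lex Gröbner basis by Buchberger's algorithm.
f_1 = 6p - 2q - 4, LT = p.
f_2 = -4q + 4, LT = q.
f_3 = pq + 3p + 8q^2 - 11q - 1, LT = pq.

S(f_1,f_2): leading monomials are coprime, so the S-polynomial reduces to 0 (Buchberger's first criterion).
S(f_1,f_3): lcm = pq. S = -3p - 25/3q^2 + 31/3q + 1.
  leading term p: subtract (-1/2)·f_1 from -3p - 25/3q^2 + 31/3q + 1 → -25/3q^2 + 28/3q - 1
  leading term q^2: subtract (25/12q)·f_2 from -25/3q^2 + 28/3q - 1 → q - 1
  leading term q: subtract (-1/4)·f_2 from q - 1 → 0
  remainder 0.

S(f_2,f_3): lcm = pq. S = -4p - 8q^2 + 11q + 1.
  leading term p: subtract (-2/3)·f_1 from -4p - 8q^2 + 11q + 1 → -8q^2 + 29/3q - 5/3
  leading term q^2: subtract (2q)·f_2 from -8q^2 + 29/3q - 5/3 → 5/3q - 5/3
  leading term q: subtract (-5/12)·f_2 from 5/3q - 5/3 → 0
  remainder 0.

Every S-polynomial of the final basis reduces to 0, so we have a Gröbner basis.
Inter-reduce: drop elements whose leading term is divisible by another's, tail-reduce, and make monic.
Reduced Gröbner basis: {p - 1, q - 1}.

From the last basis element, q - 1 = 0, so q takes values in {1}. Each choice, substituted upward through the basis, yields the corresponding point(s) of the solution set.
  q = 1: the earlier basis element becomes p - 1 = 0, giving p = 1 — point (1, 1).
Substituting each solution back into the original system confirms all equations vanish.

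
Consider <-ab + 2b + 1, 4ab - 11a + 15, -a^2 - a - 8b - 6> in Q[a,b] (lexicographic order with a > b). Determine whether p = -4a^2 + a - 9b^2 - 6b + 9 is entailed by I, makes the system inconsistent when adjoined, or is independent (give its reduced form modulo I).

First compute the reduced Gröbner basis of I by Buchberger's algorithm.
f_1 = -ab + 2b + 1, LT = ab.
f_2 = 4ab - 11a + 15, LT = ab.
f_3 = -a^2 - a - 8b - 6, LT = a^2.

S(f_1,f_2): lcm = ab. S = 11/4a - 2b - 19/4.
  leading term a: no divisor's leading term divides it; move 11/4a to the remainder.
  leading term b: no divisor's leading term divides it; move -2b to the remainder.
  leading term 1: no divisor's leading term divides it; move -19/4 to the remainder.
  remainder 11/4a - 2b - 19/4 ≠ 0; add h_4 = 11/4a - 2b - 19/4 to the basis.

S(f_1,f_3): lcm = a^2b. S = -3ab - a - 8b^2 - 6b.
  leading term ab: subtract (3)·f_1 from -3ab - a - 8b^2 - 6b → -a - 8b^2 - 12b - 3
  leading term a: subtract (-4/11)·h_4 from -a - 8b^2 - 12b - 3 → -8b^2 - 140/11b - 52/11
  leading term b^2: no divisor's leading term divides it; move -8b^2 to the remainder.
  leading term b: no divisor's leading term divides it; move -140/11b to the remainder.
  leading term 1: no divisor's leading term divides it; move -52/11 to the remainder.
  remainder -8b^2 - 140/11b - 52/11 ≠ 0; add h_5 = -8b^2 - 140/11b - 52/11 to the basis.

S(f_2,f_3): lcm = a^2b. S = -11/4a^2 - ab + 15/4a - 8b^2 - 6b.
  leading term a^2: subtract (11/4)·f_3 from -11/4a^2 - ab + 15/4a - 8b^2 - 6b → -ab + 13/2a - 8b^2 + 16b + 33/2
  leading term ab: subtract (1)·f_1 from -ab + 13/2a - 8b^2 + 16b + 33/2 → 13/2a - 8b^2 + 14b + 31/2
  leading term a: subtract (26/11)·h_4 from 13/2a - 8b^2 + 14b + 31/2 → -8b^2 + 206/11b + 294/11
  leading term b^2: subtract (1)·h_5 from -8b^2 + 206/11b + 294/11 → 346/11b + 346/11
  leading term b: no divisor's leading term divides it; move 346/11b to the remainder.
  leading term 1: no divisor's leading term divides it; move 346/11 to the remainder.
  remainder 346/11b + 346/11 ≠ 0; add h_6 = 346/11b + 346/11 to the basis.

The other S-polynomials (S(f_1,h_4), S(f_2,h_4), S(f_3,h_4), S(f_1,h_5), S(f_2,h_5), S(f_3,h_5), S(h_4,h_5), S(f_1,h_6), S(f_2,h_6), S(f_3,h_6), S(h_4,h_6), S(h_5,h_6)) all reduce to 0 modulo the current basis, so we have a Gröbner basis.
Inter-reduce: drop elements whose leading term is divisible by another's, tail-reduce, and make monic.
Reduced Gröbner basis: {a - 1, b + 1}.
Label its elements g_1 = a - 1, g_2 = b + 1.

Reduce p = -4a^2 + a - 9b^2 - 6b + 9 modulo G:
  leading term a^2: subtract (-4a)·g_1 from -4a^2 + a - 9b^2 - 6b + 9 → -3a - 9b^2 - 6b + 9
  leading term a: subtract (-3)·g_1 from -3a - 9b^2 - 6b + 9 → -9b^2 - 6b + 6
  leading term b^2: subtract (-9b)·g_2 from -9b^2 - 6b + 6 → 3b + 6
  leading term b: subtract (3)·g_2 from 3b + 6 → 3
  leading term 1: no divisor's leading term divides it; move 3 to the remainder.
  normal form = 3.
The normal form is nonzero, so p ∉ I. Since p minus its normal form lies in I, I + (p) = I + (r) where r = 3; decide whether this ideal is the whole ring.
Here r = 3 is a nonzero constant, hence a unit: 1 ∈ I + (p), the Gröbner basis of I + (p) is {1}, and the enlarged system has no common solution — adjoining p is inconsistent.

Adjoining -4a^2 + a - 9b^2 - 6b + 9 makes the ideal the whole ring: the system is inconsistent.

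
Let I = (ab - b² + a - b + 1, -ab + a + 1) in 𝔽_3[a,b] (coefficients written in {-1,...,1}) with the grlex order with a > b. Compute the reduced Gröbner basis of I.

f_1 = ab - b² + a - b + 1, LT = ab.
f_2 = -ab + a + 1, LT = ab.

S(f_1,f_2): lcm = ab. S = -b² - a - b - 1.
  leading term b²: no divisor's leading term divides it; move -b² to the remainder.
  leading term a: no divisor's leading term divides it; move -a to the remainder.
  leading term b: no divisor's leading term divides it; move -b to the remainder.
  leading term 1: no divisor's leading term divides it; move -1 to the remainder.
  remainder -b² - a - b - 1 ≠ 0; add g_3 = -b² - a - b - 1 to the basis.

S(f_1,g_3): lcm = ab². S = -b³ - a² - b² - a + b.
  leading term b³: subtract (b)·g_3 from -b³ - a² - b² - a + b → -a² + ab - a - b
  leading term a²: no divisor's leading term divides it; move -a² to the remainder.
  leading term ab: subtract (1)·f_1 from ab - a - b → b² + a - 1
  leading term b²: subtract (-1)·g_3 from b² + a - 1 → -b + 1
  leading term b: no divisor's leading term divides it; move -b to the remainder.
  leading term 1: no divisor's leading term divides it; move 1 to the remainder.
  remainder -a² - b + 1 ≠ 0; add g_4 = -a² - b + 1 to the basis.

The other S-polynomials (S(f_2,g_3), S(f_1,g_4), S(f_2,g_4), S(g_3,g_4)) all reduce to 0 modulo the current basis, so we have a Gröbner basis.
Inter-reduce: drop elements whose leading term is divisible by another's, tail-reduce, and make monic.

G = {a² + b - 1, ab - a - 1, b² + a + b + 1}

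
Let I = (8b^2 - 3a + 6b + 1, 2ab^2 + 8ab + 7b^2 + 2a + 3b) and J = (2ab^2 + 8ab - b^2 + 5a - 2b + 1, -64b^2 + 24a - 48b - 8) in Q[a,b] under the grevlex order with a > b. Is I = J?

No, the ideals differ.

Since reduced Gröbner bases are canonical representatives of ideals under a given ordering, it suffices to compute and compare them.
Buchberger on the first generating set:
f_1 = 8b^2 - 3a + 6b + 1, LT = b^2.
f_2 = 2ab^2 + 8ab + 7b^2 + 2a + 3b, LT = ab^2.

S(f_1,f_2): lcm = ab^2. S = -3/8a^2 - 13/4ab - 7/2b^2 - 7/8a - 3/2b.
  reduce S modulo (f_1, f_2):
  remainder -3/8a^2 - 13/4ab - 35/16a + 9/8b + 7/16 ≠ 0; add g_3 = -3/8a^2 - 13/4ab - 35/16a + 9/8b + 7/16 to the basis.

The other S-polynomials (S(f_1,g_3), S(f_2,g_3)) all reduce to 0 modulo the current basis, so we have a Gröbner basis.
Inter-reduce: drop elements whose leading term is divisible by another's, tail-reduce, and make monic.
Reduced Gröbner basis: {a^2 + 26/3ab + 35/6a - 3b - 7/6, b^2 - 3/8a + 3/4b + 1/8}.

Buchberger on the second generating set:
h_1 = 2ab^2 + 8ab - b^2 + 5a - 2b + 1, LT = ab^2.
h_2 = -64b^2 + 24a - 48b - 8, LT = b^2.

S(h_1,h_2): lcm = ab^2. S = 3/8a^2 + 13/4ab - 1/2b^2 + 19/8a - b + 1/2.
  reduce S modulo (h_1, h_2):
  remainder 3/8a^2 + 13/4ab + 35/16a - 5/8b + 9/16 ≠ 0; add k_3 = 3/8a^2 + 13/4ab + 35/16a - 5/8b + 9/16 to the basis.

The other S-polynomials (S(h_1,k_3), S(h_2,k_3)) all reduce to 0 modulo the current basis, so we have a Gröbner basis.
Inter-reduce: drop elements whose leading term is divisible by another's, tail-reduce, and make monic.
Reduced Gröbner basis: {a^2 + 26/3ab + 35/6a - 5/3b + 3/2, b^2 - 3/8a + 3/4b + 1/8}.

These differ, so the ideals are not equal.
The choice of monomial ordering does not affect the verdict — as long as both bases are computed under the same ordering, their equality decides ideal equality.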